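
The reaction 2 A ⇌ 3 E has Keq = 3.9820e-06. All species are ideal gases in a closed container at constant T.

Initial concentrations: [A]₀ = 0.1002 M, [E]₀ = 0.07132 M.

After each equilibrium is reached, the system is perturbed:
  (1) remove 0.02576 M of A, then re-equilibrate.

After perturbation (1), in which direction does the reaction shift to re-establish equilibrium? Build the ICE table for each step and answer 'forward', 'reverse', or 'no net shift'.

Direction: reverse

Q₀ = 0.03613 vs Keq = 3.9820e-06 ⇒ Q>K, reverse
Step 1:
                    A           E
  init         0.1002     0.07132
  Δ           0.04463    -0.06695
  eq           0.1448    0.004371
  solve Keq expr → x = -0.02232; check Q = 3.9820e-06
Then remove 0.02576 M of A.
Step 2:
                    A           E
  init         0.1191    0.004371
  Δ        3.5166e-04 -5.2750e-04
  eq           0.1194    0.003844
  solve Keq expr → x = -1.7583e-04; check Q = 3.9820e-06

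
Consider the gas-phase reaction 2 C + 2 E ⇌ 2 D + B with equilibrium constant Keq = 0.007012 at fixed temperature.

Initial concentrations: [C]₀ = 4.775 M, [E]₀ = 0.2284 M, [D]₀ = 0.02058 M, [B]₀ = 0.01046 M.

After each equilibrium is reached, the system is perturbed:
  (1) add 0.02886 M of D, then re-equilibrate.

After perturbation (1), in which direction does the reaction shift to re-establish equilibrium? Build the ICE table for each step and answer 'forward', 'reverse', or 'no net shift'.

Q₀ = 3.7246e-06 vs Keq = 0.007012 ⇒ Q<K, forward
Step 1:
                   C          E          D          B
  init         4.775     0.2284    0.02058    0.01046
  Δ          -0.1262    -0.1262     0.1262    0.06308
  eq           4.649     0.1022     0.1467    0.07354
  solve Keq expr → x = 0.06308; check Q = 0.007012
Then add 0.02886 M of D.
Step 2:
                   C          E          D          B
  init         4.649     0.1022     0.1756    0.07354
  Δ         0.009481   0.009481  -0.009481   -0.00474
  eq           4.658     0.1117     0.1661     0.0688
  solve Keq expr → x = -0.00474; check Q = 0.007012

Direction: reverse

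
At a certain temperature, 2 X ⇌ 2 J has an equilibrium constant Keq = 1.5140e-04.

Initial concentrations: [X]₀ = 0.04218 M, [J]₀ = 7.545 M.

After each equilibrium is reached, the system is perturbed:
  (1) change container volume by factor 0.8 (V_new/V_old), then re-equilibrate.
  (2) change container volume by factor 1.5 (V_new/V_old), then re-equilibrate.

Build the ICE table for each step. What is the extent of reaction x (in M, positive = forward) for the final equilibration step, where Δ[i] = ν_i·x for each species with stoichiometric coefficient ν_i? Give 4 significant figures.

x = 0 M

Q₀ = 3.1997e+04 vs Keq = 1.5140e-04 ⇒ Q>K, reverse
Step 1:
                  X         J
  I         0.04218     7.545
  C           7.453    -7.453
  E           7.495   0.09222
  solve Keq expr → x = -3.726; check Q = 1.5140e-04
Then change container volume by factor 0.8 (V_new/V_old).
Step 2:
                  X         J
  I           9.369    0.1153
  C               0         0
  E           9.369    0.1153
  solve Keq expr → x = 0; check Q = 1.5140e-04
Then change container volume by factor 1.5 (V_new/V_old).
Step 3:
                  X         J
  I           6.246   0.07685
  C               0         0
  E           6.246   0.07685
  solve Keq expr → x = 0; check Q = 1.5140e-04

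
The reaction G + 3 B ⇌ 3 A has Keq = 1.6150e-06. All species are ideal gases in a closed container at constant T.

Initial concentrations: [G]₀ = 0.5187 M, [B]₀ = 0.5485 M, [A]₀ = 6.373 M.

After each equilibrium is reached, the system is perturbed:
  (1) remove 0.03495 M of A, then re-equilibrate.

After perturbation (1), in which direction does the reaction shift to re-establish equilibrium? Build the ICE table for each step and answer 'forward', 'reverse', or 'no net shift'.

Q₀ = 3024 vs Keq = 1.6150e-06 ⇒ Q>K, reverse
Step 1:
                   G          B          A
  init        0.5187     0.5485      6.373
  Δ            2.088      6.263     -6.263
  eq           2.606      6.812       0.11
  solve Keq expr → x = -2.088; check Q = 1.6150e-06
Then remove 0.03495 M of A.
Step 2:
                   G          B          A
  init         2.606      6.812    0.07503
  Δ         -0.01141   -0.03424    0.03424
  eq           2.595      6.777     0.1093
  solve Keq expr → x = 0.01141; check Q = 1.6150e-06

Direction: forward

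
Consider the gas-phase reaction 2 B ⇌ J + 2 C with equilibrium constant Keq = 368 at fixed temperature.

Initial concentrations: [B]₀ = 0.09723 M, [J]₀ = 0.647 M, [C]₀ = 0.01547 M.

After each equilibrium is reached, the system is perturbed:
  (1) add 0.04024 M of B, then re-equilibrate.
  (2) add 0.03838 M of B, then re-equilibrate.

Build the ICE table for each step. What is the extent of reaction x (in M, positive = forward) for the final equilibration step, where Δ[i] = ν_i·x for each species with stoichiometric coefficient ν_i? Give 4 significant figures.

Q₀ = 0.01638 vs Keq = 368 ⇒ Q<K, forward
Step 1:
                   B          J          C
  Initial    0.09723      0.647    0.01547
  Change    -0.09254    0.04627    0.09254
  Equil     0.004688     0.6933      0.108
  solve Keq expr → x = 0.04627; check Q = 368
Then add 0.04024 M of B.
Step 2:
                   B          J          C
  Initial    0.04493     0.6933      0.108
  Change    -0.03848    0.01924    0.03848
  Equil     0.006446     0.7125     0.1465
  solve Keq expr → x = 0.01924; check Q = 368
Then add 0.03838 M of B.
Step 3:
                   B          J          C
  Initial    0.04483     0.7125     0.1465
  Change    -0.03666    0.01833    0.03666
  Equil     0.008162     0.7308     0.1832
  solve Keq expr → x = 0.01833; check Q = 368

x = 0.01833 M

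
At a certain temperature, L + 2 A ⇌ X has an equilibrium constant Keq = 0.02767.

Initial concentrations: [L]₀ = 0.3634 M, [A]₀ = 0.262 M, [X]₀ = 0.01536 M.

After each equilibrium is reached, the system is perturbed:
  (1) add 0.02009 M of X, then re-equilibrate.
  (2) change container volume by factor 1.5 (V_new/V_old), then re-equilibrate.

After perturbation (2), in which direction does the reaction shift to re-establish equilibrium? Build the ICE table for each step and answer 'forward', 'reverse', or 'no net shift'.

Direction: reverse

Q₀ = 0.6157 vs Keq = 0.02767 ⇒ Q>K, reverse
Step 1:
                    L           A           X
  Initial      0.3634       0.262     0.01536
  Change      0.01447     0.02895    -0.01447
  Equil        0.3779      0.2909  8.8510e-04
  solve Keq expr → x = -0.01447; check Q = 0.02767
Then add 0.02009 M of X.
Step 2:
                    L           A           X
  Initial      0.3779      0.2909     0.02098
  Change      0.01977     0.03955    -0.01977
  Equil        0.3976      0.3305    0.001202
  solve Keq expr → x = -0.01977; check Q = 0.02767
Then change container volume by factor 1.5 (V_new/V_old).
Step 3:
                    L           A           X
  Initial      0.2651      0.2203  8.0122e-04
  Change   4.4166e-04  8.8332e-04 -4.4166e-04
  Equil        0.2655      0.2212  3.5956e-04
  solve Keq expr → x = -4.4166e-04; check Q = 0.02767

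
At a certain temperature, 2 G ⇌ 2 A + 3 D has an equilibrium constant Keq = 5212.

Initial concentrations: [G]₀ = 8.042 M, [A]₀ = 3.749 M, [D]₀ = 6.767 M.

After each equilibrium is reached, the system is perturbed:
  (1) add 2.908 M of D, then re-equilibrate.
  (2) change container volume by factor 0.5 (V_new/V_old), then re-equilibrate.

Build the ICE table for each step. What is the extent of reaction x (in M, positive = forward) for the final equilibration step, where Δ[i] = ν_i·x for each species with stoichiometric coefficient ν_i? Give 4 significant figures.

x = -1.997 M

Q₀ = 67.34 vs Keq = 5212 ⇒ Q<K, forward
Step 1:
                   G          A          D
  I            8.042      3.749      6.767
  C           -3.651      3.651      5.476
  E            4.391        7.4      12.24
  solve Keq expr → x = 1.825; check Q = 5212
Then add 2.908 M of D.
Step 2:
                   G          A          D
  I            4.391        7.4      15.15
  C             0.63      -0.63     -0.945
  E            5.021       6.77      14.21
  solve Keq expr → x = -0.315; check Q = 5212
Then change container volume by factor 0.5 (V_new/V_old).
Step 3:
                   G          A          D
  I            10.04      13.54      28.41
  C            3.994     -3.994     -5.992
  E            14.04      9.545      22.42
  solve Keq expr → x = -1.997; check Q = 5212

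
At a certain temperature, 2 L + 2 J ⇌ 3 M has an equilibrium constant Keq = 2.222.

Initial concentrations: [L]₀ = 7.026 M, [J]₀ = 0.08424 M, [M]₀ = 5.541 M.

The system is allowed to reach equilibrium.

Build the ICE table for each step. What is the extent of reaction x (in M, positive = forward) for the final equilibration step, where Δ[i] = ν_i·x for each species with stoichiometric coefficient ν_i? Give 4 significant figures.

Q₀ = 485.6 vs Keq = 2.222 ⇒ Q>K, reverse
Step 1:
                    L           J           M
  I             7.026     0.08424       5.541
  C            0.7278      0.7278      -1.092
  E             7.754       0.812       4.449
  solve Keq expr → x = -0.3639; check Q = 2.222

x = -0.3639 M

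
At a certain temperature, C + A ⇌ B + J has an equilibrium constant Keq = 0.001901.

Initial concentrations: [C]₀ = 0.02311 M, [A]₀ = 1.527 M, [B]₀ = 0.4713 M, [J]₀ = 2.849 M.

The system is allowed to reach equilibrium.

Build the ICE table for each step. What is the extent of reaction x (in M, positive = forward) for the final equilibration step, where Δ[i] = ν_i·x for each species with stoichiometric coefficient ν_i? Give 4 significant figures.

x = -0.4705 M

Q₀ = 38.05 vs Keq = 0.001901 ⇒ Q>K, reverse
Step 1:
                  C         A         B         J
  init      0.02311     1.527    0.4713     2.849
  Δ          0.4705    0.4705   -0.4705   -0.4705
  eq         0.4936     1.998 7.8807e-04     2.378
  solve Keq expr → x = -0.4705; check Q = 0.001901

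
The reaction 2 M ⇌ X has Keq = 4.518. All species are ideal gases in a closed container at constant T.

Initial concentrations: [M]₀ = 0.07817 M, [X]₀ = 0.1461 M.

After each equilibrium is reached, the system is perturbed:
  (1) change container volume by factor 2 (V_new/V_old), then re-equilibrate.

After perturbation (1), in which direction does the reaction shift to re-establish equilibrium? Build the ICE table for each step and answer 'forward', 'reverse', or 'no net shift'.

Direction: reverse

Q₀ = 23.91 vs Keq = 4.518 ⇒ Q>K, reverse
Step 1:
                  M         X
  Initial   0.07817    0.1461
  Change    0.07638  -0.03819
  Equil      0.1545    0.1079
  solve Keq expr → x = -0.03819; check Q = 4.518
Then change container volume by factor 2 (V_new/V_old).
Step 2:
                  M         X
  Initial   0.07727   0.05396
  Change    0.02087  -0.01044
  Equil     0.09815   0.04352
  solve Keq expr → x = -0.01044; check Q = 4.518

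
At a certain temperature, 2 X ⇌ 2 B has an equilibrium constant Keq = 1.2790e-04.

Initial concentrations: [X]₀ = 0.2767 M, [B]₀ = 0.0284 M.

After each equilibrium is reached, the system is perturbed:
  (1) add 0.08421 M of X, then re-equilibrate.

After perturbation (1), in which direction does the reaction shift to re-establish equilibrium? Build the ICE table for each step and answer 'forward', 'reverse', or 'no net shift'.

Direction: forward

Q₀ = 0.01053 vs Keq = 1.2790e-04 ⇒ Q>K, reverse
Step 1:
                  X         B
  Initial    0.2767    0.0284
  Change    0.02499  -0.02499
  Equil      0.3017  0.003412
  solve Keq expr → x = -0.01249; check Q = 1.2790e-04
Then add 0.08421 M of X.
Step 2:
                  X         B
  Initial    0.3859  0.003412
  Change  -9.4171e-04 9.4171e-04
  Equil       0.385  0.004354
  solve Keq expr → x = 4.7085e-04; check Q = 1.2790e-04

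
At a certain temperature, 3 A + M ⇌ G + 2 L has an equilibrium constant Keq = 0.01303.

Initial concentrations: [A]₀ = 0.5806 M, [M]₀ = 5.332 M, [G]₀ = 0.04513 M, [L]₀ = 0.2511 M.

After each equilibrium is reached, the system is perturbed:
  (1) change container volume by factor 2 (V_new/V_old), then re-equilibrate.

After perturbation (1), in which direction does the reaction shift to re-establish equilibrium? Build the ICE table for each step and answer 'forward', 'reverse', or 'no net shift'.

Q₀ = 0.002727 vs Keq = 0.01303 ⇒ Q<K, forward
Step 1:
                  A         M         G         L
  init       0.5806     5.332   0.04513    0.2511
  Δ        -0.09775  -0.03258   0.03258   0.06517
  eq         0.4828     5.299   0.07771    0.3163
  solve Keq expr → x = 0.03258; check Q = 0.01303
Then change container volume by factor 2 (V_new/V_old).
Step 2:
                  A         M         G         L
  init       0.2414      2.65   0.03886    0.1581
  Δ         0.02279  0.007598 -0.007598   -0.0152
  eq         0.2642     2.657   0.03126    0.1429
  solve Keq expr → x = -0.007598; check Q = 0.01303

Direction: reverse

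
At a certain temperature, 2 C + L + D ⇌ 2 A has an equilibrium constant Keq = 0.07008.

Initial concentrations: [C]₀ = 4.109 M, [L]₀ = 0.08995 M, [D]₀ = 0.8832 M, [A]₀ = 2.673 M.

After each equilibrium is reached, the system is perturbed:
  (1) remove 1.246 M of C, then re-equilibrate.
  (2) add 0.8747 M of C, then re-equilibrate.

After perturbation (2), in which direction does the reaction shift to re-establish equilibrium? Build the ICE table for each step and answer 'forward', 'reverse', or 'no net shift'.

Q₀ = 5.327 vs Keq = 0.07008 ⇒ Q>K, reverse
Step 1:
                   C          L          D          A
  Initial      4.109    0.08995     0.8832      2.673
  Change       1.225     0.6127     0.6127     -1.225
  Equil        5.334     0.7026      1.496      1.448
  solve Keq expr → x = -0.6127; check Q = 0.07008
Then remove 1.246 M of C.
Step 2:
                   C          L          D          A
  Initial      4.088     0.7026      1.496      1.448
  Change      0.1805    0.09023    0.09023    -0.1805
  Equil        4.269     0.7928      1.586      1.267
  solve Keq expr → x = -0.09023; check Q = 0.07008
Then add 0.8747 M of C.
Step 3:
                   C          L          D          A
  Initial      5.143     0.7928      1.586      1.267
  Change     -0.1296   -0.06481   -0.06481     0.1296
  Equil        5.014      0.728      1.521      1.397
  solve Keq expr → x = 0.06481; check Q = 0.07008

Direction: forward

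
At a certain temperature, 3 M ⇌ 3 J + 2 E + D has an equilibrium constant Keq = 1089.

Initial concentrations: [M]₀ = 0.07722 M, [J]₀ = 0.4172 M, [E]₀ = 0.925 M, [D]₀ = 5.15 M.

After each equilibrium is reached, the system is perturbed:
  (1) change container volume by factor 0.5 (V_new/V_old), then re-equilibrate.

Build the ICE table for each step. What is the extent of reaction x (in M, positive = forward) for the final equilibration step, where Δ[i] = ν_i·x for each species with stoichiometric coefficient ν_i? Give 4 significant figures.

x = -0.03294 M

Q₀ = 694.9 vs Keq = 1089 ⇒ Q<K, forward
Step 1:
                  M         J         E         D
  I         0.07722    0.4172     0.925      5.15
  C       -0.008998  0.008998  0.005999  0.002999
  E         0.06822    0.4262     0.931     5.153
  solve Keq expr → x = 0.002999; check Q = 1089
Then change container volume by factor 0.5 (V_new/V_old).
Step 2:
                  M         J         E         D
  I          0.1364    0.8524     1.862     10.31
  C         0.09883  -0.09883  -0.06589  -0.03294
  E          0.2353    0.7536     1.796     10.27
  solve Keq expr → x = -0.03294; check Q = 1089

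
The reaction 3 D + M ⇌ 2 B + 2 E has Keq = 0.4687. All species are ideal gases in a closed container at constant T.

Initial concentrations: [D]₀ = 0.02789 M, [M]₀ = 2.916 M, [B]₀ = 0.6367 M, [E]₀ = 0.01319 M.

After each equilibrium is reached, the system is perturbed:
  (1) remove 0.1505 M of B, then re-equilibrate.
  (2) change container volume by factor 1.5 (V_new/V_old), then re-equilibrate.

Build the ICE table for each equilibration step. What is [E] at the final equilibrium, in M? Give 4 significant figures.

[E]_eq = 0.00811 M

Q₀ = 1.115 vs Keq = 0.4687 ⇒ Q>K, reverse
Step 1:
                    D           M           B           E
  I           0.02789       2.916      0.6367     0.01319
  C          0.004017    0.001339   -0.002678   -0.002678
  E           0.03191       2.917       0.634     0.01051
  solve Keq expr → x = -0.001339; check Q = 0.4687
Then remove 0.1505 M of B.
Step 2:
                    D           M           B           E
  I           0.03191       2.917      0.4835     0.01051
  C          -0.00248 -8.2663e-04    0.001653    0.001653
  E           0.02943       2.917      0.4852     0.01216
  solve Keq expr → x = 8.2663e-04; check Q = 0.4687
Then change container volume by factor 1.5 (V_new/V_old).
Step 3:
                    D           M           B           E
  I           0.01962       1.944      0.3234     0.00811
  C                 0           0           0           0
  E           0.01962       1.944      0.3234     0.00811
  solve Keq expr → x = 0; check Q = 0.4687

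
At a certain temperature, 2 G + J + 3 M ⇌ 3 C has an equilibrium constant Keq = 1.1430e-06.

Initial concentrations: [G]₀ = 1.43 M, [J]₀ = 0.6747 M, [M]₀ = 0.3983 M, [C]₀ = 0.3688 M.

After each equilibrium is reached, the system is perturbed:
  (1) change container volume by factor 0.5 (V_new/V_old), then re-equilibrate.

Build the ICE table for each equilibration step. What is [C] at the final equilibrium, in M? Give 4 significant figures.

[C]_eq = 0.04053 M

Q₀ = 0.5754 vs Keq = 1.1430e-06 ⇒ Q>K, reverse
Step 1:
                   G          J          M          C
  Initial       1.43     0.6747     0.3983     0.3688
  Change       0.239     0.1195     0.3585    -0.3585
  Equil        1.669     0.7942     0.7568    0.01031
  solve Keq expr → x = -0.1195; check Q = 1.1430e-06
Then change container volume by factor 0.5 (V_new/V_old).
Step 2:
                   G          J          M          C
  Initial      3.338      1.588      1.514    0.02062
  Change    -0.01328  -0.006638   -0.01991    0.01991
  Equil        3.325      1.582      1.494    0.04053
  solve Keq expr → x = 0.006638; check Q = 1.1430e-06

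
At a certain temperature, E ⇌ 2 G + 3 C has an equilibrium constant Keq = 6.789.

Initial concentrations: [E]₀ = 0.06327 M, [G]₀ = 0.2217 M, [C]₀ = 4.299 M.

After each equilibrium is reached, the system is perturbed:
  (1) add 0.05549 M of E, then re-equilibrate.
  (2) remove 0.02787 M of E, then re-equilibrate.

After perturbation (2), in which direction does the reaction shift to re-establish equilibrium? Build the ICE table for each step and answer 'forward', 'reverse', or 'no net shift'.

Q₀ = 61.72 vs Keq = 6.789 ⇒ Q>K, reverse
Step 1:
                   E          G          C
  Initial    0.06327     0.2217      4.299
  Change     0.05698     -0.114     -0.171
  Equil       0.1203     0.1077      4.128
  solve Keq expr → x = -0.05698; check Q = 6.789
Then add 0.05549 M of E.
Step 2:
                   E          G          C
  Initial     0.1757     0.1077      4.128
  Change   -0.008957    0.01791    0.02687
  Equil       0.1668     0.1256      4.155
  solve Keq expr → x = 0.008957; check Q = 6.789
Then remove 0.02787 M of E.
Step 3:
                   E          G          C
  Initial     0.1389     0.1256      4.155
  Change    0.004328  -0.008656   -0.01298
  Equil       0.1432      0.117      4.142
  solve Keq expr → x = -0.004328; check Q = 6.789

Direction: reverse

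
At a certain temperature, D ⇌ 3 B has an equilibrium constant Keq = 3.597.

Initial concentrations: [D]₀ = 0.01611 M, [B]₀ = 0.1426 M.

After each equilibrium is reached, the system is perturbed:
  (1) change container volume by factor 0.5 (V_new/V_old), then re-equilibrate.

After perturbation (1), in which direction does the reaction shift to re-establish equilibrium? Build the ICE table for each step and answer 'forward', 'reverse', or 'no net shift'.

Q₀ = 0.18 vs Keq = 3.597 ⇒ Q<K, forward
Step 1:
                   D          B
  init       0.01611     0.1426
  Δ         -0.01433      0.043
  eq        0.001777     0.1856
  solve Keq expr → x = 0.01433; check Q = 3.597
Then change container volume by factor 0.5 (V_new/V_old).
Step 2:
                   D          B
  init      0.003555     0.3712
  Δ         0.008062   -0.02419
  eq         0.01162      0.347
  solve Keq expr → x = -0.008062; check Q = 3.597

Direction: reverse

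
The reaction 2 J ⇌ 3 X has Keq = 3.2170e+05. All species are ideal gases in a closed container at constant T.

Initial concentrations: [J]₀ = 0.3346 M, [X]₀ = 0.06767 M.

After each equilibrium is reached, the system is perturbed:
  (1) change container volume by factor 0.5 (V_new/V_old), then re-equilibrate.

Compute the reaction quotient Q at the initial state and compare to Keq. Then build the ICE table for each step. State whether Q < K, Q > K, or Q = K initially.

Q₀ = 0.002768; Q < K (proceeds forward)

Q₀ = 0.002768 vs Keq = 3.2170e+05 ⇒ Q<K, forward
Step 1:
                   J          X
  init        0.3346    0.06767
  Δ          -0.3338     0.5008
  eq      7.5561e-04     0.5684
  solve Keq expr → x = 0.1669; check Q = 3.2170e+05
Then change container volume by factor 0.5 (V_new/V_old).
Step 2:
                   J          X
  init      0.001511      1.137
  Δ       6.2333e-04 -9.3500e-04
  eq        0.002135      1.136
  solve Keq expr → x = -3.1167e-04; check Q = 3.2170e+05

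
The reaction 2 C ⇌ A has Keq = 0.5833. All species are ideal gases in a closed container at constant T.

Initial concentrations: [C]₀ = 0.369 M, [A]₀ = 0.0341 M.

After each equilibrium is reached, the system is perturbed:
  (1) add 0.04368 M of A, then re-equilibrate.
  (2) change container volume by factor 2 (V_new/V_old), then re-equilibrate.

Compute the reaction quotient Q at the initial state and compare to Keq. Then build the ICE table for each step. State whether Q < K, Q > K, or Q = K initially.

Q₀ = 0.2504; Q < K (proceeds forward)

Q₀ = 0.2504 vs Keq = 0.5833 ⇒ Q<K, forward
Step 1:
                    C           A
  Initial       0.369      0.0341
  Change     -0.05029     0.02515
  Equil        0.3187     0.05925
  solve Keq expr → x = 0.02515; check Q = 0.5833
Then add 0.04368 M of A.
Step 2:
                    C           A
  Initial      0.3187      0.1029
  Change      0.04853    -0.02426
  Equil        0.3672     0.07866
  solve Keq expr → x = -0.02426; check Q = 0.5833
Then change container volume by factor 2 (V_new/V_old).
Step 3:
                    C           A
  Initial      0.1836     0.03933
  Change      0.02694    -0.01347
  Equil        0.2106     0.02586
  solve Keq expr → x = -0.01347; check Q = 0.5833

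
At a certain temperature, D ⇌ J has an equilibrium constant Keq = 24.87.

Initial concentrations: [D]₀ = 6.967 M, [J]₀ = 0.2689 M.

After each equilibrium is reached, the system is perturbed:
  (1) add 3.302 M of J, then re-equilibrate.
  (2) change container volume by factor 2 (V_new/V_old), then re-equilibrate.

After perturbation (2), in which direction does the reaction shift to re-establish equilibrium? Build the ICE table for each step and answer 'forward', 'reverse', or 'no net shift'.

Direction: no net shift

Q₀ = 0.0386 vs Keq = 24.87 ⇒ Q<K, forward
Step 1:
                   D          J
  I            6.967     0.2689
  C           -6.687      6.687
  E           0.2797      6.956
  solve Keq expr → x = 6.687; check Q = 24.87
Then add 3.302 M of J.
Step 2:
                   D          J
  I           0.2797      10.26
  C           0.1276    -0.1276
  E           0.4073      10.13
  solve Keq expr → x = -0.1276; check Q = 24.87
Then change container volume by factor 2 (V_new/V_old).
Step 3:
                   D          J
  I           0.2037      5.065
  C                0          0
  E           0.2037      5.065
  solve Keq expr → x = 0; check Q = 24.87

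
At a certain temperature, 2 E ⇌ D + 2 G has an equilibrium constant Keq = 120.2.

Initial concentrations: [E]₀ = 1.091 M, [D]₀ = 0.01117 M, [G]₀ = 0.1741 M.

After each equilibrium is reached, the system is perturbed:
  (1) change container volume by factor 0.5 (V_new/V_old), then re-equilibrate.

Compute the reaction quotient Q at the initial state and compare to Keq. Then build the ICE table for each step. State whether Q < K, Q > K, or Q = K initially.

Q₀ = 2.8445e-04; Q < K (proceeds forward)

Q₀ = 2.8445e-04 vs Keq = 120.2 ⇒ Q<K, forward
Step 1:
                   E          D          G
  Initial      1.091    0.01117     0.1741
  Change      -1.013     0.5065      1.013
  Equil      0.07791     0.5177      1.187
  solve Keq expr → x = 0.5065; check Q = 120.2
Then change container volume by factor 0.5 (V_new/V_old).
Step 2:
                   E          D          G
  Initial     0.1558      1.035      2.374
  Change     0.05637   -0.02818   -0.05637
  Equil       0.2122      1.007      2.318
  solve Keq expr → x = -0.02818; check Q = 120.2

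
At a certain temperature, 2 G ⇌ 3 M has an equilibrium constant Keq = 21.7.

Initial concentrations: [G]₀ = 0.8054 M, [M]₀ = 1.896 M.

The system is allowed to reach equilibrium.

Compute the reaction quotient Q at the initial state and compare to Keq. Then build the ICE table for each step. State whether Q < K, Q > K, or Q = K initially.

Q₀ = 10.51; Q < K (proceeds forward)

Q₀ = 10.51 vs Keq = 21.7 ⇒ Q<K, forward
Step 1:
                  G         M
  init       0.8054     1.896
  Δ         -0.1455    0.2182
  eq         0.6599     2.114
  solve Keq expr → x = 0.07274; check Q = 21.7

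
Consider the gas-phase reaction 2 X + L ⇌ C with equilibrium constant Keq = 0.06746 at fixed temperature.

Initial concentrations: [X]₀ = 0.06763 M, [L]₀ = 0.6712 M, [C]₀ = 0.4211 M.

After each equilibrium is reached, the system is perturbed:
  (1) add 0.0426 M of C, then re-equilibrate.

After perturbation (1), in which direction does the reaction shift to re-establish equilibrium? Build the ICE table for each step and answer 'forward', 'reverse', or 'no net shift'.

Q₀ = 137.2 vs Keq = 0.06746 ⇒ Q>K, reverse
Step 1:
                    X           L           C
  Initial     0.06763      0.6712      0.4211
  Change       0.7483      0.3742     -0.3742
  Equil        0.8159       1.045     0.04695
  solve Keq expr → x = -0.3742; check Q = 0.06746
Then add 0.0426 M of C.
Step 2:
                    X           L           C
  Initial      0.8159       1.045     0.08955
  Change      0.06595     0.03297    -0.03297
  Equil        0.8819       1.078     0.05657
  solve Keq expr → x = -0.03297; check Q = 0.06746

Direction: reverse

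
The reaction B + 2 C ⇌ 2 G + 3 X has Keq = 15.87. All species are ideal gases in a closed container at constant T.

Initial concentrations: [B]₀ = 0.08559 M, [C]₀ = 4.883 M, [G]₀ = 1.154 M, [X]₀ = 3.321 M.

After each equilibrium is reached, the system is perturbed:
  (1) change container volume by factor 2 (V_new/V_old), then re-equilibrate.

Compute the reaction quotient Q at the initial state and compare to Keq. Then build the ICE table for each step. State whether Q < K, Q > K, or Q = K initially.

Q₀ = 23.9; Q > K (proceeds reverse)

Q₀ = 23.9 vs Keq = 15.87 ⇒ Q>K, reverse
Step 1:
                    B           C           G           X
  Initial     0.08559       4.883       1.154       3.321
  Change      0.02351     0.04703    -0.04703    -0.07054
  Equil        0.1091        4.93       1.107        3.25
  solve Keq expr → x = -0.02351; check Q = 15.87
Then change container volume by factor 2 (V_new/V_old).
Step 2:
                    B           C           G           X
  Initial     0.05455       2.465      0.5535       1.625
  Change     -0.03301    -0.06602     0.06602     0.09903
  Equil       0.02154       2.399      0.6195       1.724
  solve Keq expr → x = 0.03301; check Q = 15.87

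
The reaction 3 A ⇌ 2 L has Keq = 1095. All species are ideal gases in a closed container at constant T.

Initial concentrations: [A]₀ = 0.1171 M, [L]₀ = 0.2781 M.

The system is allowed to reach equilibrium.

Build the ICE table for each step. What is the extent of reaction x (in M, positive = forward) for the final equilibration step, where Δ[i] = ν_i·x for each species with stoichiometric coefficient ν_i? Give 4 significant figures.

x = 0.02373 M

Q₀ = 48.16 vs Keq = 1095 ⇒ Q<K, forward
Step 1:
                   A          L
  Initial     0.1171     0.2781
  Change    -0.07119    0.04746
  Equil      0.04591     0.3256
  solve Keq expr → x = 0.02373; check Q = 1095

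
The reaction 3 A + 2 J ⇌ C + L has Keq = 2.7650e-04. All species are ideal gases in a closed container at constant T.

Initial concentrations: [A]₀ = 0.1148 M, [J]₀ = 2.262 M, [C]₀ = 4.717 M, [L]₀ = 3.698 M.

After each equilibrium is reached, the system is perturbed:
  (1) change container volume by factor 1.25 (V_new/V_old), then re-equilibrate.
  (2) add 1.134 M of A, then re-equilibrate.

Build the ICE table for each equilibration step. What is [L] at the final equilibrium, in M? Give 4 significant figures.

[L]_eq = 1.167 M

Q₀ = 2253 vs Keq = 2.7650e-04 ⇒ Q>K, reverse
Step 1:
                    A           J           C           L
  I            0.1148       2.262       4.717       3.698
  C             6.615        4.41      -2.205      -2.205
  E             6.729       6.672       2.512       1.493
  solve Keq expr → x = -2.205; check Q = 2.7650e-04
Then change container volume by factor 1.25 (V_new/V_old).
Step 2:
                    A           J           C           L
  I             5.384       5.337        2.01       1.194
  C             0.536      0.3573     -0.1787     -0.1787
  E              5.92       5.695       1.831       1.016
  solve Keq expr → x = -0.1787; check Q = 2.7650e-04
Then add 1.134 M of A.
Step 3:
                    A           J           C           L
  I             7.054       5.695       1.831       1.016
  C           -0.4529     -0.3019       0.151       0.151
  E             6.601       5.393       1.982       1.167
  solve Keq expr → x = 0.151; check Q = 2.7650e-04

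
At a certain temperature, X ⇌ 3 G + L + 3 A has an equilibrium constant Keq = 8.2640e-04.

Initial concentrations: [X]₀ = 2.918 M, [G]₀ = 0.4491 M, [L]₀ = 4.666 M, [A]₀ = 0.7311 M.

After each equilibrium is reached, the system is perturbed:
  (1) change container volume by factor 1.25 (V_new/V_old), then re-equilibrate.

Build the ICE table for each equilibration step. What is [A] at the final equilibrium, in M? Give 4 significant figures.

[A]_eq = 0.4194 M

Q₀ = 0.0566 vs Keq = 8.2640e-04 ⇒ Q>K, reverse
Step 1:
                    X           G           L           A
  Initial       2.918      0.4491       4.666      0.7311
  Change      0.09051     -0.2715    -0.09051     -0.2715
  Equil         3.009      0.1776       4.575      0.4596
  solve Keq expr → x = -0.09051; check Q = 8.2640e-04
Then change container volume by factor 1.25 (V_new/V_old).
Step 2:
                    X           G           L           A
  Initial       2.407      0.1421        3.66      0.3677
  Change     -0.01725     0.05175     0.01725     0.05175
  Equil          2.39      0.1938       3.678      0.4194
  solve Keq expr → x = 0.01725; check Q = 8.2640e-04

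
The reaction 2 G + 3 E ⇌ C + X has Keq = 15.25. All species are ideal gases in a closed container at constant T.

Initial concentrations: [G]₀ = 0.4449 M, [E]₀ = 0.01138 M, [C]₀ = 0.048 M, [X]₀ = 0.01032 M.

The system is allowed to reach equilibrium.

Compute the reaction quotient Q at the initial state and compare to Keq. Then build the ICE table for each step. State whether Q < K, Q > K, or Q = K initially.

Q₀ = 1698; Q > K (proceeds reverse)

Q₀ = 1698 vs Keq = 15.25 ⇒ Q>K, reverse
Step 1:
                  G         E         C         X
  I          0.4449   0.01138     0.048   0.01032
  C         0.01471   0.02206 -0.007355 -0.007355
  E          0.4596   0.03344   0.04065  0.002965
  solve Keq expr → x = -0.007355; check Q = 15.25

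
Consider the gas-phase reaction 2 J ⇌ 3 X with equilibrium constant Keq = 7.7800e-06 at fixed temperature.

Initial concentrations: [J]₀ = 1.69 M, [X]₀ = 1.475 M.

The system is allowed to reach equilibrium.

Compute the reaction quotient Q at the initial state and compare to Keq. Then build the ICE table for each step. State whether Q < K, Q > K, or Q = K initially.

Q₀ = 1.124 vs Keq = 7.7800e-06 ⇒ Q>K, reverse
Step 1:
                    J           X
  I              1.69       1.475
  C             0.958      -1.437
  E             2.648     0.03793
  solve Keq expr → x = -0.479; check Q = 7.7800e-06

Q₀ = 1.124; Q > K (proceeds reverse)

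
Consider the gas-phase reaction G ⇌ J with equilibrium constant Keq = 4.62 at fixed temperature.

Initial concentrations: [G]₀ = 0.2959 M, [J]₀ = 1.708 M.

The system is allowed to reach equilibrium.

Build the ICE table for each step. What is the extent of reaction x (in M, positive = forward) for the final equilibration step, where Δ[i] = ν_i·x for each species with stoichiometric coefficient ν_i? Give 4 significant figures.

Q₀ = 5.772 vs Keq = 4.62 ⇒ Q>K, reverse
Step 1:
                  G         J
  Initial    0.2959     1.708
  Change    0.06067  -0.06067
  Equil      0.3566     1.647
  solve Keq expr → x = -0.06067; check Q = 4.62

x = -0.06067 M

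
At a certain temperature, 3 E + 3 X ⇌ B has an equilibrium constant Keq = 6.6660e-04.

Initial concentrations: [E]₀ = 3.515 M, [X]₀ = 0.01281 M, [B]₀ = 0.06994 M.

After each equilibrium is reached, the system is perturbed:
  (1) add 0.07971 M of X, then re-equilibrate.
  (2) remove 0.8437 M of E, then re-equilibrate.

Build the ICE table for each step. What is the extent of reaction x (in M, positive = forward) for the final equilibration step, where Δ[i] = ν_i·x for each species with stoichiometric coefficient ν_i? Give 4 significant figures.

Q₀ = 766.1 vs Keq = 6.6660e-04 ⇒ Q>K, reverse
Step 1:
                  E         X         B
  init        3.515   0.01281   0.06994
  Δ          0.2087    0.2087  -0.06957
  eq          3.724    0.2215 3.7407e-04
  solve Keq expr → x = -0.06957; check Q = 6.6660e-04
Then add 0.07971 M of X.
Step 2:
                  E         X         B
  init        3.724    0.3012 3.7407e-04
  Δ        -0.00165  -0.00165 5.4998e-04
  eq          3.722    0.2996 9.2405e-04
  solve Keq expr → x = 5.4998e-04; check Q = 6.6660e-04
Then remove 0.8437 M of E.
Step 3:
                  E         X         B
  init        2.878    0.2996 9.2405e-04
  Δ        0.001469  0.001469 -4.8972e-04
  eq           2.88     0.301 4.3433e-04
  solve Keq expr → x = -4.8972e-04; check Q = 6.6660e-04

x = -4.8972e-04 M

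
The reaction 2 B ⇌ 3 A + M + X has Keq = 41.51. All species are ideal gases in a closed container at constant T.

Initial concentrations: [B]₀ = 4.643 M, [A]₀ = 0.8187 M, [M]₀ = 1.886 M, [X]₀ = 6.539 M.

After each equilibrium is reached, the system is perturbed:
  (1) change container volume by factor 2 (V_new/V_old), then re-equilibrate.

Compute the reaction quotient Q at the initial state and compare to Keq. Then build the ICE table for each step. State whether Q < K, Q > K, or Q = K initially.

Q₀ = 0.3139; Q < K (proceeds forward)

Q₀ = 0.3139 vs Keq = 41.51 ⇒ Q<K, forward
Step 1:
                    B           A           M           X
  I             4.643      0.8187       1.886       6.539
  C            -1.374        2.06      0.6868      0.6868
  E             3.269       2.879       2.573       7.226
  solve Keq expr → x = 0.6868; check Q = 41.51
Then change container volume by factor 2 (V_new/V_old).
Step 2:
                    B           A           M           X
  I             1.635        1.44       1.286       3.613
  C           -0.4641      0.6962      0.2321      0.2321
  E             1.171       2.136       1.518       3.845
  solve Keq expr → x = 0.2321; check Q = 41.51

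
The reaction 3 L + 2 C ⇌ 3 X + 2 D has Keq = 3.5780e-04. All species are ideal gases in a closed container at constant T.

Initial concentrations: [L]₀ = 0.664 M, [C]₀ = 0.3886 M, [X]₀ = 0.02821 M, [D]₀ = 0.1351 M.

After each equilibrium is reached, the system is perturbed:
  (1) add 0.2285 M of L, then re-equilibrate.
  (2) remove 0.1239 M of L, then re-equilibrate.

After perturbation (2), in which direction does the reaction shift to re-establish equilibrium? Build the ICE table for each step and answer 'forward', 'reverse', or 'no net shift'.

Q₀ = 9.2685e-06 vs Keq = 3.5780e-04 ⇒ Q<K, forward
Step 1:
                  L         C         X         D
  I           0.664    0.3886   0.02821    0.1351
  C        -0.04535  -0.03023   0.04535   0.03023
  E          0.6187    0.3584   0.07356    0.1653
  solve Keq expr → x = 0.01512; check Q = 3.5780e-04
Then add 0.2285 M of L.
Step 2:
                  L         C         X         D
  I          0.8472    0.3584   0.07356    0.1653
  C        -0.01829  -0.01219   0.01829   0.01219
  E          0.8289    0.3462   0.09185    0.1775
  solve Keq expr → x = 0.006095; check Q = 3.5780e-04
Then remove 0.1239 M of L.
Step 3:
                  L         C         X         D
  I           0.705    0.3462   0.09185    0.1775
  C        0.009674  0.006449 -0.009674 -0.006449
  E          0.7146    0.3526   0.08217    0.1711
  solve Keq expr → x = -0.003225; check Q = 3.5780e-04

Direction: reverse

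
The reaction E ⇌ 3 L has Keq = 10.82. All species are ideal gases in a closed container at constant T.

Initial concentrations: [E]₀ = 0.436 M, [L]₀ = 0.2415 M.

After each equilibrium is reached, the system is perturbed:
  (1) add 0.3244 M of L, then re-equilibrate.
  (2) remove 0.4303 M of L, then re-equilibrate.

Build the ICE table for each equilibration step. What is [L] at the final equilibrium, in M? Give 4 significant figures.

Q₀ = 0.0323 vs Keq = 10.82 ⇒ Q<K, forward
Step 1:
                  E         L
  Initial     0.436    0.2415
  Change    -0.2993    0.8979
  Equil      0.1367     1.139
  solve Keq expr → x = 0.2993; check Q = 10.82
Then add 0.3244 M of L.
Step 2:
                  E         L
  Initial    0.1367     1.464
  Change    0.05951   -0.1785
  Equil      0.1962     1.285
  solve Keq expr → x = -0.05951; check Q = 10.82
Then remove 0.4303 M of L.
Step 3:
                  E         L
  Initial    0.1962     0.855
  Change   -0.07743    0.2323
  Equil      0.1188     1.087
  solve Keq expr → x = 0.07743; check Q = 10.82

[L]_eq = 1.087 M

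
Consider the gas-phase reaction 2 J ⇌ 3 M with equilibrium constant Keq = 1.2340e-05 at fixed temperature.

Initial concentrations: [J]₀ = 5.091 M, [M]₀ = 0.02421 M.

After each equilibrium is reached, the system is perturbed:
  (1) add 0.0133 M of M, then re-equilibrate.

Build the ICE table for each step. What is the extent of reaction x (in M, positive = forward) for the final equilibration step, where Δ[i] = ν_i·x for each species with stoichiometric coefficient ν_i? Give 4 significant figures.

Q₀ = 5.4749e-07 vs Keq = 1.2340e-05 ⇒ Q<K, forward
Step 1:
                    J           M
  init          5.091     0.02421
  Δ          -0.02928     0.04391
  eq            5.062     0.06812
  solve Keq expr → x = 0.01464; check Q = 1.2340e-05
Then add 0.0133 M of M.
Step 2:
                    J           M
  init          5.062     0.08142
  Δ          0.008814    -0.01322
  eq            5.071      0.0682
  solve Keq expr → x = -0.004407; check Q = 1.2340e-05

x = -0.004407 M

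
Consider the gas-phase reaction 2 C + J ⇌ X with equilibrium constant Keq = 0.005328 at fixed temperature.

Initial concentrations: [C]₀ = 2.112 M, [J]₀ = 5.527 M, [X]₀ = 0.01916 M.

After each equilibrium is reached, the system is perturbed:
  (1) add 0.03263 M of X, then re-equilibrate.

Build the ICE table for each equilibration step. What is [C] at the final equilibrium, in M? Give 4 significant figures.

[C]_eq = 1.986 M

Q₀ = 7.7717e-04 vs Keq = 0.005328 ⇒ Q<K, forward
Step 1:
                   C          J          X
  I            2.112      5.527    0.01916
  C          -0.1783   -0.08917    0.08917
  E            1.934      5.438     0.1083
  solve Keq expr → x = 0.08917; check Q = 0.005328
Then add 0.03263 M of X.
Step 2:
                   C          J          X
  I            1.934      5.438      0.141
  C          0.05229    0.02614   -0.02614
  E            1.986      5.464     0.1148
  solve Keq expr → x = -0.02614; check Q = 0.005328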